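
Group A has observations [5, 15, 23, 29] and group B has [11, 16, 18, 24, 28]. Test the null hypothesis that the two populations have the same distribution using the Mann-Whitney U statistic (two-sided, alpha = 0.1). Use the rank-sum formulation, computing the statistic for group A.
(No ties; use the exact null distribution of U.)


Step 1: Combine and sort all 9 observations; assign midranks.
sorted (value, group): (5,X), (11,Y), (15,X), (16,Y), (18,Y), (23,X), (24,Y), (28,Y), (29,X)
ranks: 5->1, 11->2, 15->3, 16->4, 18->5, 23->6, 24->7, 28->8, 29->9
Step 2: Rank sum for X: R1 = 1 + 3 + 6 + 9 = 19.
Step 3: U_X = R1 - n1(n1+1)/2 = 19 - 4*5/2 = 19 - 10 = 9.
       U_Y = n1*n2 - U_X = 20 - 9 = 11.
Step 4: No ties, so the exact null distribution of U (based on enumerating the C(9,4) = 126 equally likely rank assignments) gives the two-sided p-value.
Step 5: p-value = 0.904762; compare to alpha = 0.1. fail to reject H0.

U_X = 9, p = 0.904762, fail to reject H0 at alpha = 0.1.


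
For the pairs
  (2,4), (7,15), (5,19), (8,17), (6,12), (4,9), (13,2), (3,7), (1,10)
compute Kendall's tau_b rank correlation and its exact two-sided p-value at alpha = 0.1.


Step 1: Enumerate the 36 unordered pairs (i,j) with i<j and classify each by sign(x_j-x_i) * sign(y_j-y_i).
  (1,2):dx=+5,dy=+11->C; (1,3):dx=+3,dy=+15->C; (1,4):dx=+6,dy=+13->C; (1,5):dx=+4,dy=+8->C
  (1,6):dx=+2,dy=+5->C; (1,7):dx=+11,dy=-2->D; (1,8):dx=+1,dy=+3->C; (1,9):dx=-1,dy=+6->D
  (2,3):dx=-2,dy=+4->D; (2,4):dx=+1,dy=+2->C; (2,5):dx=-1,dy=-3->C; (2,6):dx=-3,dy=-6->C
  (2,7):dx=+6,dy=-13->D; (2,8):dx=-4,dy=-8->C; (2,9):dx=-6,dy=-5->C; (3,4):dx=+3,dy=-2->D
  (3,5):dx=+1,dy=-7->D; (3,6):dx=-1,dy=-10->C; (3,7):dx=+8,dy=-17->D; (3,8):dx=-2,dy=-12->C
  (3,9):dx=-4,dy=-9->C; (4,5):dx=-2,dy=-5->C; (4,6):dx=-4,dy=-8->C; (4,7):dx=+5,dy=-15->D
  (4,8):dx=-5,dy=-10->C; (4,9):dx=-7,dy=-7->C; (5,6):dx=-2,dy=-3->C; (5,7):dx=+7,dy=-10->D
  (5,8):dx=-3,dy=-5->C; (5,9):dx=-5,dy=-2->C; (6,7):dx=+9,dy=-7->D; (6,8):dx=-1,dy=-2->C
  (6,9):dx=-3,dy=+1->D; (7,8):dx=-10,dy=+5->D; (7,9):dx=-12,dy=+8->D; (8,9):dx=-2,dy=+3->D
Step 2: C = 22, D = 14, total pairs = 36.
Step 3: tau = (C - D)/(n(n-1)/2) = (22 - 14)/36 = 0.222222.
Step 4: Exact two-sided p-value (enumerate n! = 362880 permutations of y under H0): p = 0.476709.
Step 5: alpha = 0.1. fail to reject H0.

tau_b = 0.2222 (C=22, D=14), p = 0.476709, fail to reject H0.


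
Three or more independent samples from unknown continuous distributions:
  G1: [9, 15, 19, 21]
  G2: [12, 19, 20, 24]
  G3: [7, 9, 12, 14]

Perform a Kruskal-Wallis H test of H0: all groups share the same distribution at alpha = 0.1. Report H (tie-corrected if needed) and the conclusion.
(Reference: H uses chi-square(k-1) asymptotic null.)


Step 1: Combine all N = 12 observations and assign midranks.
sorted (value, group, rank): (7,G3,1), (9,G1,2.5), (9,G3,2.5), (12,G2,4.5), (12,G3,4.5), (14,G3,6), (15,G1,7), (19,G1,8.5), (19,G2,8.5), (20,G2,10), (21,G1,11), (24,G2,12)
Step 2: Sum ranks within each group.
R_1 = 29 (n_1 = 4)
R_2 = 35 (n_2 = 4)
R_3 = 14 (n_3 = 4)
Step 3: H = 12/(N(N+1)) * sum(R_i^2/n_i) - 3(N+1)
     = 12/(12*13) * (29^2/4 + 35^2/4 + 14^2/4) - 3*13
     = 0.076923 * 565.5 - 39
     = 4.500000.
Step 4: Ties present; correction factor C = 1 - 18/(12^3 - 12) = 0.989510. Corrected H = 4.500000 / 0.989510 = 4.547703.
Step 5: Under H0, H ~ chi^2(2); p-value = 0.102915.
Step 6: alpha = 0.1. fail to reject H0.

H = 4.5477, df = 2, p = 0.102915, fail to reject H0.


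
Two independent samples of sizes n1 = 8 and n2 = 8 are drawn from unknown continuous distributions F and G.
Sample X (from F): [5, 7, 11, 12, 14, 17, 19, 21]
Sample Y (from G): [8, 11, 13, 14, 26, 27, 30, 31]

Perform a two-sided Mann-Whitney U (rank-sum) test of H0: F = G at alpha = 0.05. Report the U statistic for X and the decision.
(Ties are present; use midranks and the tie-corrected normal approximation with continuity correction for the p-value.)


Step 1: Combine and sort all 16 observations; assign midranks.
sorted (value, group): (5,X), (7,X), (8,Y), (11,X), (11,Y), (12,X), (13,Y), (14,X), (14,Y), (17,X), (19,X), (21,X), (26,Y), (27,Y), (30,Y), (31,Y)
ranks: 5->1, 7->2, 8->3, 11->4.5, 11->4.5, 12->6, 13->7, 14->8.5, 14->8.5, 17->10, 19->11, 21->12, 26->13, 27->14, 30->15, 31->16
Step 2: Rank sum for X: R1 = 1 + 2 + 4.5 + 6 + 8.5 + 10 + 11 + 12 = 55.
Step 3: U_X = R1 - n1(n1+1)/2 = 55 - 8*9/2 = 55 - 36 = 19.
       U_Y = n1*n2 - U_X = 64 - 19 = 45.
Step 4: Ties are present, so use the tie-corrected normal approximation (with continuity correction) for the p-value.
Step 5: p-value = 0.188612; compare to alpha = 0.05. fail to reject H0.

U_X = 19, p = 0.188612, fail to reject H0 at alpha = 0.05.


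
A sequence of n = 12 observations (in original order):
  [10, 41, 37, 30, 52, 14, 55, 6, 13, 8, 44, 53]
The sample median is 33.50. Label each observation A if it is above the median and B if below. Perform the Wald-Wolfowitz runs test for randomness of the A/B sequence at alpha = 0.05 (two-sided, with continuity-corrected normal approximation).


Step 1: Compute median = 33.50; label A = above, B = below.
Labels in order: BAABABABBBAA  (n_A = 6, n_B = 6)
Step 2: Count runs R = 8.
Step 3: Under H0 (random ordering), E[R] = 2*n_A*n_B/(n_A+n_B) + 1 = 2*6*6/12 + 1 = 7.0000.
        Var[R] = 2*n_A*n_B*(2*n_A*n_B - n_A - n_B) / ((n_A+n_B)^2 * (n_A+n_B-1)) = 4320/1584 = 2.7273.
        SD[R] = 1.6514.
Step 4: Continuity-corrected z = (R - 0.5 - E[R]) / SD[R] = (8 - 0.5 - 7.0000) / 1.6514 = 0.3028.
Step 5: Two-sided p-value via normal approximation = 2*(1 - Phi(|z|)) = 0.762069.
Step 6: alpha = 0.05. fail to reject H0.

R = 8, z = 0.3028, p = 0.762069, fail to reject H0.


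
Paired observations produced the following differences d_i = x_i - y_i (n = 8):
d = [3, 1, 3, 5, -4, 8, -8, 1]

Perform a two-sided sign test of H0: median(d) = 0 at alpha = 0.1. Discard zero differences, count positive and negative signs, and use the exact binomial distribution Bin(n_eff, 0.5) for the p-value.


Step 1: Discard zero differences. Original n = 8; n_eff = number of nonzero differences = 8.
Nonzero differences (with sign): +3, +1, +3, +5, -4, +8, -8, +1
Step 2: Count signs: positive = 6, negative = 2.
Step 3: Under H0: P(positive) = 0.5, so the number of positives S ~ Bin(8, 0.5).
Step 4: Two-sided exact p-value = sum of Bin(8,0.5) probabilities at or below the observed probability = 0.289062.
Step 5: alpha = 0.1. fail to reject H0.

n_eff = 8, pos = 6, neg = 2, p = 0.289062, fail to reject H0.


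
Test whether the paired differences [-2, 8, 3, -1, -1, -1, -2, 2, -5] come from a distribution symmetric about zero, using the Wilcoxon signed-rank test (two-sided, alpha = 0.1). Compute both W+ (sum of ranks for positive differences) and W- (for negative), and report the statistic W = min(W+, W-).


Step 1: Drop any zero differences (none here) and take |d_i|.
|d| = [2, 8, 3, 1, 1, 1, 2, 2, 5]
Step 2: Midrank |d_i| (ties get averaged ranks).
ranks: |2|->5, |8|->9, |3|->7, |1|->2, |1|->2, |1|->2, |2|->5, |2|->5, |5|->8
Step 3: Attach original signs; sum ranks with positive sign and with negative sign.
W+ = 9 + 7 + 5 = 21
W- = 5 + 2 + 2 + 2 + 5 + 8 = 24
(Check: W+ + W- = 45 should equal n(n+1)/2 = 45.)
Step 4: Test statistic W = min(W+, W-) = 21.
Step 5: Ties in |d|, so use the tie-corrected normal approximation.
        E[W] = n(n+1)/4 = 9*10/4 = 22.5.
        Tie groups: |d|=1 (t=3), |d|=2 (t=3); sum(t^3 - t) = 48.
        Var[W] = n(n+1)(2n+1)/24 - sum(t^3-t)/48 = 1710/24 - 48/48 = 70.25.
        z = (W - E[W]) / sqrt(Var[W]) = (21 - 22.5) / 8.3815 = -0.1790.
        Two-sided p = 2*Phi(z) = 0.857965.
Step 6: alpha = 0.1. fail to reject H0.

W+ = 21, W- = 24, W = min = 21, p = 0.857965, fail to reject H0.


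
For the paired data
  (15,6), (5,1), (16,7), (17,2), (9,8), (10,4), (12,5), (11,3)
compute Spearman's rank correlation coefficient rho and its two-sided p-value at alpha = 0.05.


Step 1: Rank x and y separately (midranks; no ties here).
rank(x): 15->6, 5->1, 16->7, 17->8, 9->2, 10->3, 12->5, 11->4
rank(y): 6->6, 1->1, 7->7, 2->2, 8->8, 4->4, 5->5, 3->3
Step 2: d_i = R_x(i) - R_y(i); compute d_i^2.
  (6-6)^2=0, (1-1)^2=0, (7-7)^2=0, (8-2)^2=36, (2-8)^2=36, (3-4)^2=1, (5-5)^2=0, (4-3)^2=1
sum(d^2) = 74.
Step 3: rho = 1 - 6*74 / (8*(8^2 - 1)) = 1 - 444/504 = 0.119048.
Step 4: Under H0, t = rho * sqrt((n-2)/(1-rho^2)) = 0.2937 ~ t(6).
Step 5: Two-sided p-value from the t-distribution with 6 df = 0.778886.
Step 6: alpha = 0.05. fail to reject H0.

rho = 0.1190, p = 0.778886, fail to reject H0 at alpha = 0.05.


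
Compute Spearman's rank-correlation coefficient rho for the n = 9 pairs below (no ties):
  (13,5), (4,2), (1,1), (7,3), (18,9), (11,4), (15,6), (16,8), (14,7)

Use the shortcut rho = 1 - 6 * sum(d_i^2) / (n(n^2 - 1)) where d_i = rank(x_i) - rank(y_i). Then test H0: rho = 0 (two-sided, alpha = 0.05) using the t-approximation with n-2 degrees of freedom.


Step 1: Rank x and y separately (midranks; no ties here).
rank(x): 13->5, 4->2, 1->1, 7->3, 18->9, 11->4, 15->7, 16->8, 14->6
rank(y): 5->5, 2->2, 1->1, 3->3, 9->9, 4->4, 6->6, 8->8, 7->7
Step 2: d_i = R_x(i) - R_y(i); compute d_i^2.
  (5-5)^2=0, (2-2)^2=0, (1-1)^2=0, (3-3)^2=0, (9-9)^2=0, (4-4)^2=0, (7-6)^2=1, (8-8)^2=0, (6-7)^2=1
sum(d^2) = 2.
Step 3: rho = 1 - 6*2 / (9*(9^2 - 1)) = 1 - 12/720 = 0.983333.
Step 4: Under H0, t = rho * sqrt((n-2)/(1-rho^2)) = 14.3096 ~ t(7).
Step 5: Two-sided p-value from the t-distribution with 7 df = 0.000002.
Step 6: alpha = 0.05. reject H0.

rho = 0.9833, p = 0.000002, reject H0 at alpha = 0.05.


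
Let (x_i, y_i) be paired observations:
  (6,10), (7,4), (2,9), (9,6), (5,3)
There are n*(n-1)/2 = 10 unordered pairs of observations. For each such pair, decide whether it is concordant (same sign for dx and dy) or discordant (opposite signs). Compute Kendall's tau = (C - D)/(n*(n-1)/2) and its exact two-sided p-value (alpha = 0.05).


Step 1: Enumerate the 10 unordered pairs (i,j) with i<j and classify each by sign(x_j-x_i) * sign(y_j-y_i).
  (1,2):dx=+1,dy=-6->D; (1,3):dx=-4,dy=-1->C; (1,4):dx=+3,dy=-4->D; (1,5):dx=-1,dy=-7->C
  (2,3):dx=-5,dy=+5->D; (2,4):dx=+2,dy=+2->C; (2,5):dx=-2,dy=-1->C; (3,4):dx=+7,dy=-3->D
  (3,5):dx=+3,dy=-6->D; (4,5):dx=-4,dy=-3->C
Step 2: C = 5, D = 5, total pairs = 10.
Step 3: tau = (C - D)/(n(n-1)/2) = (5 - 5)/10 = 0.000000.
Step 4: Exact two-sided p-value (enumerate n! = 120 permutations of y under H0): p = 1.000000.
Step 5: alpha = 0.05. fail to reject H0.

tau_b = 0.0000 (C=5, D=5), p = 1.000000, fail to reject H0.


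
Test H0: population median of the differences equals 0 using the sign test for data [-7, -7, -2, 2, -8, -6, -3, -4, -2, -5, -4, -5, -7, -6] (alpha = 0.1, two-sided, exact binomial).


Step 1: Discard zero differences. Original n = 14; n_eff = number of nonzero differences = 14.
Nonzero differences (with sign): -7, -7, -2, +2, -8, -6, -3, -4, -2, -5, -4, -5, -7, -6
Step 2: Count signs: positive = 1, negative = 13.
Step 3: Under H0: P(positive) = 0.5, so the number of positives S ~ Bin(14, 0.5).
Step 4: Two-sided exact p-value = sum of Bin(14,0.5) probabilities at or below the observed probability = 0.001831.
Step 5: alpha = 0.1. reject H0.

n_eff = 14, pos = 1, neg = 13, p = 0.001831, reject H0.


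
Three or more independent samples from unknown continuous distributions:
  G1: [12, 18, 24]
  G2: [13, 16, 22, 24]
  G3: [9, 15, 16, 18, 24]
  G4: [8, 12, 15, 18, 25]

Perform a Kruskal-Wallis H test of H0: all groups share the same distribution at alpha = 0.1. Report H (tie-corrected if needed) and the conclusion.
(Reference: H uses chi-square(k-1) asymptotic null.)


Step 1: Combine all N = 17 observations and assign midranks.
sorted (value, group, rank): (8,G4,1), (9,G3,2), (12,G1,3.5), (12,G4,3.5), (13,G2,5), (15,G3,6.5), (15,G4,6.5), (16,G2,8.5), (16,G3,8.5), (18,G1,11), (18,G3,11), (18,G4,11), (22,G2,13), (24,G1,15), (24,G2,15), (24,G3,15), (25,G4,17)
Step 2: Sum ranks within each group.
R_1 = 29.5 (n_1 = 3)
R_2 = 41.5 (n_2 = 4)
R_3 = 43 (n_3 = 5)
R_4 = 39 (n_4 = 5)
Step 3: H = 12/(N(N+1)) * sum(R_i^2/n_i) - 3(N+1)
     = 12/(17*18) * (29.5^2/3 + 41.5^2/4 + 43^2/5 + 39^2/5) - 3*18
     = 0.039216 * 1394.65 - 54
     = 0.691993.
Step 4: Ties present; correction factor C = 1 - 66/(17^3 - 17) = 0.986520. Corrected H = 0.691993 / 0.986520 = 0.701449.
Step 5: Under H0, H ~ chi^2(3); p-value = 0.872863.
Step 6: alpha = 0.1. fail to reject H0.

H = 0.7014, df = 3, p = 0.872863, fail to reject H0.


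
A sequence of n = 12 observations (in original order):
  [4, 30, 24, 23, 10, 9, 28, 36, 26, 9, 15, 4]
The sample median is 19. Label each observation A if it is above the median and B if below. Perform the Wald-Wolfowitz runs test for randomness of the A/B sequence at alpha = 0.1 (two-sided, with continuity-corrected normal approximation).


Step 1: Compute median = 19; label A = above, B = below.
Labels in order: BAAABBAAABBB  (n_A = 6, n_B = 6)
Step 2: Count runs R = 5.
Step 3: Under H0 (random ordering), E[R] = 2*n_A*n_B/(n_A+n_B) + 1 = 2*6*6/12 + 1 = 7.0000.
        Var[R] = 2*n_A*n_B*(2*n_A*n_B - n_A - n_B) / ((n_A+n_B)^2 * (n_A+n_B-1)) = 4320/1584 = 2.7273.
        SD[R] = 1.6514.
Step 4: Continuity-corrected z = (R + 0.5 - E[R]) / SD[R] = (5 + 0.5 - 7.0000) / 1.6514 = -0.9083.
Step 5: Two-sided p-value via normal approximation = 2*(1 - Phi(|z|)) = 0.363722.
Step 6: alpha = 0.1. fail to reject H0.

R = 5, z = -0.9083, p = 0.363722, fail to reject H0.


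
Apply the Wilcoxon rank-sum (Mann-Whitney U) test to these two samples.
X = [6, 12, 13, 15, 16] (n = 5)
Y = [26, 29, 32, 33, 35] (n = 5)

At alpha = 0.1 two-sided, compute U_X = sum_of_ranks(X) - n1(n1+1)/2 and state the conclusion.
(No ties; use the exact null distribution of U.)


Step 1: Combine and sort all 10 observations; assign midranks.
sorted (value, group): (6,X), (12,X), (13,X), (15,X), (16,X), (26,Y), (29,Y), (32,Y), (33,Y), (35,Y)
ranks: 6->1, 12->2, 13->3, 15->4, 16->5, 26->6, 29->7, 32->8, 33->9, 35->10
Step 2: Rank sum for X: R1 = 1 + 2 + 3 + 4 + 5 = 15.
Step 3: U_X = R1 - n1(n1+1)/2 = 15 - 5*6/2 = 15 - 15 = 0.
       U_Y = n1*n2 - U_X = 25 - 0 = 25.
Step 4: No ties, so the exact null distribution of U (based on enumerating the C(10,5) = 252 equally likely rank assignments) gives the two-sided p-value.
Step 5: p-value = 0.007937; compare to alpha = 0.1. reject H0.

U_X = 0, p = 0.007937, reject H0 at alpha = 0.1.


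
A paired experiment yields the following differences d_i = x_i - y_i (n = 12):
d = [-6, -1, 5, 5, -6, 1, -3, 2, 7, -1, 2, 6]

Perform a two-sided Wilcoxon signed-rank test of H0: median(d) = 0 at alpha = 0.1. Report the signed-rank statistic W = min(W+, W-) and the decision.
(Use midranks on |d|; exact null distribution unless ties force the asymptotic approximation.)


Step 1: Drop any zero differences (none here) and take |d_i|.
|d| = [6, 1, 5, 5, 6, 1, 3, 2, 7, 1, 2, 6]
Step 2: Midrank |d_i| (ties get averaged ranks).
ranks: |6|->10, |1|->2, |5|->7.5, |5|->7.5, |6|->10, |1|->2, |3|->6, |2|->4.5, |7|->12, |1|->2, |2|->4.5, |6|->10
Step 3: Attach original signs; sum ranks with positive sign and with negative sign.
W+ = 7.5 + 7.5 + 2 + 4.5 + 12 + 4.5 + 10 = 48
W- = 10 + 2 + 10 + 6 + 2 = 30
(Check: W+ + W- = 78 should equal n(n+1)/2 = 78.)
Step 4: Test statistic W = min(W+, W-) = 30.
Step 5: Ties in |d|, so use the tie-corrected normal approximation.
        E[W] = n(n+1)/4 = 12*13/4 = 39.
        Tie groups: |d|=1 (t=3), |d|=2 (t=2), |d|=5 (t=2), |d|=6 (t=3); sum(t^3 - t) = 60.
        Var[W] = n(n+1)(2n+1)/24 - sum(t^3-t)/48 = 3900/24 - 60/48 = 161.25.
        z = (W - E[W]) / sqrt(Var[W]) = (30 - 39) / 12.6984 = -0.7087.
        Two-sided p = 2*Phi(z) = 0.478480.
Step 6: alpha = 0.1. fail to reject H0.

W+ = 48, W- = 30, W = min = 30, p = 0.478480, fail to reject H0.


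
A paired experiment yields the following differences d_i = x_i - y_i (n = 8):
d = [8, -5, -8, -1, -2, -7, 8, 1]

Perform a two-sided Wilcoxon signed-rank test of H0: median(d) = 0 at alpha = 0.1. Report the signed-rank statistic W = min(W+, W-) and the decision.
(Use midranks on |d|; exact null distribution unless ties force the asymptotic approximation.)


Step 1: Drop any zero differences (none here) and take |d_i|.
|d| = [8, 5, 8, 1, 2, 7, 8, 1]
Step 2: Midrank |d_i| (ties get averaged ranks).
ranks: |8|->7, |5|->4, |8|->7, |1|->1.5, |2|->3, |7|->5, |8|->7, |1|->1.5
Step 3: Attach original signs; sum ranks with positive sign and with negative sign.
W+ = 7 + 7 + 1.5 = 15.5
W- = 4 + 7 + 1.5 + 3 + 5 = 20.5
(Check: W+ + W- = 36 should equal n(n+1)/2 = 36.)
Step 4: Test statistic W = min(W+, W-) = 15.5.
Step 5: Ties in |d|, so use the tie-corrected normal approximation.
        E[W] = n(n+1)/4 = 8*9/4 = 18.
        Tie groups: |d|=1 (t=2), |d|=8 (t=3); sum(t^3 - t) = 30.
        Var[W] = n(n+1)(2n+1)/24 - sum(t^3-t)/48 = 1224/24 - 30/48 = 50.375.
        z = (W - E[W]) / sqrt(Var[W]) = (15.5 - 18) / 7.0975 = -0.3522.
        Two-sided p = 2*Phi(z) = 0.724662.
Step 6: alpha = 0.1. fail to reject H0.

W+ = 15.5, W- = 20.5, W = min = 15.5, p = 0.724662, fail to reject H0.


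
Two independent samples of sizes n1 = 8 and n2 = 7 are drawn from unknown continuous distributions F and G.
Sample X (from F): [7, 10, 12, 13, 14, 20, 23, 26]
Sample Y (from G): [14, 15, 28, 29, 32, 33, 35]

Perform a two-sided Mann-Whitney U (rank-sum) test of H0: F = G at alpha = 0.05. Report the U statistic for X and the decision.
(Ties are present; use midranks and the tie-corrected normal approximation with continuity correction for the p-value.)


Step 1: Combine and sort all 15 observations; assign midranks.
sorted (value, group): (7,X), (10,X), (12,X), (13,X), (14,X), (14,Y), (15,Y), (20,X), (23,X), (26,X), (28,Y), (29,Y), (32,Y), (33,Y), (35,Y)
ranks: 7->1, 10->2, 12->3, 13->4, 14->5.5, 14->5.5, 15->7, 20->8, 23->9, 26->10, 28->11, 29->12, 32->13, 33->14, 35->15
Step 2: Rank sum for X: R1 = 1 + 2 + 3 + 4 + 5.5 + 8 + 9 + 10 = 42.5.
Step 3: U_X = R1 - n1(n1+1)/2 = 42.5 - 8*9/2 = 42.5 - 36 = 6.5.
       U_Y = n1*n2 - U_X = 56 - 6.5 = 49.5.
Step 4: Ties are present, so use the tie-corrected normal approximation (with continuity correction) for the p-value.
Step 5: p-value = 0.014997; compare to alpha = 0.05. reject H0.

U_X = 6.5, p = 0.014997, reject H0 at alpha = 0.05.


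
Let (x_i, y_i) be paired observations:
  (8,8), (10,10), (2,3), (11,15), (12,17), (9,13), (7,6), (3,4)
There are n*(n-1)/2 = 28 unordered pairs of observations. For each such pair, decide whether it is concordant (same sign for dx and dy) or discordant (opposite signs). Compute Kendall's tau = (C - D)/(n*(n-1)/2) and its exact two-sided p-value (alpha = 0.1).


Step 1: Enumerate the 28 unordered pairs (i,j) with i<j and classify each by sign(x_j-x_i) * sign(y_j-y_i).
  (1,2):dx=+2,dy=+2->C; (1,3):dx=-6,dy=-5->C; (1,4):dx=+3,dy=+7->C; (1,5):dx=+4,dy=+9->C
  (1,6):dx=+1,dy=+5->C; (1,7):dx=-1,dy=-2->C; (1,8):dx=-5,dy=-4->C; (2,3):dx=-8,dy=-7->C
  (2,4):dx=+1,dy=+5->C; (2,5):dx=+2,dy=+7->C; (2,6):dx=-1,dy=+3->D; (2,7):dx=-3,dy=-4->C
  (2,8):dx=-7,dy=-6->C; (3,4):dx=+9,dy=+12->C; (3,5):dx=+10,dy=+14->C; (3,6):dx=+7,dy=+10->C
  (3,7):dx=+5,dy=+3->C; (3,8):dx=+1,dy=+1->C; (4,5):dx=+1,dy=+2->C; (4,6):dx=-2,dy=-2->C
  (4,7):dx=-4,dy=-9->C; (4,8):dx=-8,dy=-11->C; (5,6):dx=-3,dy=-4->C; (5,7):dx=-5,dy=-11->C
  (5,8):dx=-9,dy=-13->C; (6,7):dx=-2,dy=-7->C; (6,8):dx=-6,dy=-9->C; (7,8):dx=-4,dy=-2->C
Step 2: C = 27, D = 1, total pairs = 28.
Step 3: tau = (C - D)/(n(n-1)/2) = (27 - 1)/28 = 0.928571.
Step 4: Exact two-sided p-value (enumerate n! = 40320 permutations of y under H0): p = 0.000397.
Step 5: alpha = 0.1. reject H0.

tau_b = 0.9286 (C=27, D=1), p = 0.000397, reject H0.


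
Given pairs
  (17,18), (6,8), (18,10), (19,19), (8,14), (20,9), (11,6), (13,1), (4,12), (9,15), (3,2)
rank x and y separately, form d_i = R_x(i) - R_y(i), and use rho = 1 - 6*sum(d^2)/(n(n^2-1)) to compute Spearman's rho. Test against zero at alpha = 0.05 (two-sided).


Step 1: Rank x and y separately (midranks; no ties here).
rank(x): 17->8, 6->3, 18->9, 19->10, 8->4, 20->11, 11->6, 13->7, 4->2, 9->5, 3->1
rank(y): 18->10, 8->4, 10->6, 19->11, 14->8, 9->5, 6->3, 1->1, 12->7, 15->9, 2->2
Step 2: d_i = R_x(i) - R_y(i); compute d_i^2.
  (8-10)^2=4, (3-4)^2=1, (9-6)^2=9, (10-11)^2=1, (4-8)^2=16, (11-5)^2=36, (6-3)^2=9, (7-1)^2=36, (2-7)^2=25, (5-9)^2=16, (1-2)^2=1
sum(d^2) = 154.
Step 3: rho = 1 - 6*154 / (11*(11^2 - 1)) = 1 - 924/1320 = 0.300000.
Step 4: Under H0, t = rho * sqrt((n-2)/(1-rho^2)) = 0.9435 ~ t(9).
Step 5: Two-sided p-value from the t-distribution with 9 df = 0.370083.
Step 6: alpha = 0.05. fail to reject H0.

rho = 0.3000, p = 0.370083, fail to reject H0 at alpha = 0.05.


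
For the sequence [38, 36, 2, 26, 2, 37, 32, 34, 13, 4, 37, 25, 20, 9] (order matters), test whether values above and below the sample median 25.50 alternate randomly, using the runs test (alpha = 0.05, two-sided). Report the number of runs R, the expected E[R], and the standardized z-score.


Step 1: Compute median = 25.50; label A = above, B = below.
Labels in order: AABABAAABBABBB  (n_A = 7, n_B = 7)
Step 2: Count runs R = 8.
Step 3: Under H0 (random ordering), E[R] = 2*n_A*n_B/(n_A+n_B) + 1 = 2*7*7/14 + 1 = 8.0000.
        Var[R] = 2*n_A*n_B*(2*n_A*n_B - n_A - n_B) / ((n_A+n_B)^2 * (n_A+n_B-1)) = 8232/2548 = 3.2308.
        SD[R] = 1.7974.
Step 4: R = E[R], so z = 0 with no continuity correction.
Step 5: Two-sided p-value via normal approximation = 2*(1 - Phi(|z|)) = 1.000000.
Step 6: alpha = 0.05. fail to reject H0.

R = 8, z = 0.0000, p = 1.000000, fail to reject H0.


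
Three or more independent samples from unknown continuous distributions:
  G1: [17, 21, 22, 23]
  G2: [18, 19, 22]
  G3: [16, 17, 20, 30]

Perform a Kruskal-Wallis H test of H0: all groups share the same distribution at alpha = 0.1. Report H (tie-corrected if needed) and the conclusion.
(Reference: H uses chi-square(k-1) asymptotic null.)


Step 1: Combine all N = 11 observations and assign midranks.
sorted (value, group, rank): (16,G3,1), (17,G1,2.5), (17,G3,2.5), (18,G2,4), (19,G2,5), (20,G3,6), (21,G1,7), (22,G1,8.5), (22,G2,8.5), (23,G1,10), (30,G3,11)
Step 2: Sum ranks within each group.
R_1 = 28 (n_1 = 4)
R_2 = 17.5 (n_2 = 3)
R_3 = 20.5 (n_3 = 4)
Step 3: H = 12/(N(N+1)) * sum(R_i^2/n_i) - 3(N+1)
     = 12/(11*12) * (28^2/4 + 17.5^2/3 + 20.5^2/4) - 3*12
     = 0.090909 * 403.146 - 36
     = 0.649621.
Step 4: Ties present; correction factor C = 1 - 12/(11^3 - 11) = 0.990909. Corrected H = 0.649621 / 0.990909 = 0.655581.
Step 5: Under H0, H ~ chi^2(2); p-value = 0.720514.
Step 6: alpha = 0.1. fail to reject H0.

H = 0.6556, df = 2, p = 0.720514, fail to reject H0.


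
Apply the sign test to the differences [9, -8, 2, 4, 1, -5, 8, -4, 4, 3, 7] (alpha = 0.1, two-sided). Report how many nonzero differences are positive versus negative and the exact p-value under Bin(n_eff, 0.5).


Step 1: Discard zero differences. Original n = 11; n_eff = number of nonzero differences = 11.
Nonzero differences (with sign): +9, -8, +2, +4, +1, -5, +8, -4, +4, +3, +7
Step 2: Count signs: positive = 8, negative = 3.
Step 3: Under H0: P(positive) = 0.5, so the number of positives S ~ Bin(11, 0.5).
Step 4: Two-sided exact p-value = sum of Bin(11,0.5) probabilities at or below the observed probability = 0.226562.
Step 5: alpha = 0.1. fail to reject H0.

n_eff = 11, pos = 8, neg = 3, p = 0.226562, fail to reject H0.


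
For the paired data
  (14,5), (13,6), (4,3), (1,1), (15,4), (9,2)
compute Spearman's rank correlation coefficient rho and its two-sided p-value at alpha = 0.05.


Step 1: Rank x and y separately (midranks; no ties here).
rank(x): 14->5, 13->4, 4->2, 1->1, 15->6, 9->3
rank(y): 5->5, 6->6, 3->3, 1->1, 4->4, 2->2
Step 2: d_i = R_x(i) - R_y(i); compute d_i^2.
  (5-5)^2=0, (4-6)^2=4, (2-3)^2=1, (1-1)^2=0, (6-4)^2=4, (3-2)^2=1
sum(d^2) = 10.
Step 3: rho = 1 - 6*10 / (6*(6^2 - 1)) = 1 - 60/210 = 0.714286.
Step 4: Under H0, t = rho * sqrt((n-2)/(1-rho^2)) = 2.0412 ~ t(4).
Step 5: Two-sided p-value from the t-distribution with 4 df = 0.110787.
Step 6: alpha = 0.05. fail to reject H0.

rho = 0.7143, p = 0.110787, fail to reject H0 at alpha = 0.05.


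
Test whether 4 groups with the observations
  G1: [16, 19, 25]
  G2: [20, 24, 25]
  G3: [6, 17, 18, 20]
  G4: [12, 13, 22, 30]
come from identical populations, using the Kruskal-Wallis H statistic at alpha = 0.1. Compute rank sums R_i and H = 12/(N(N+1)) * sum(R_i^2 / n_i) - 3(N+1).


Step 1: Combine all N = 14 observations and assign midranks.
sorted (value, group, rank): (6,G3,1), (12,G4,2), (13,G4,3), (16,G1,4), (17,G3,5), (18,G3,6), (19,G1,7), (20,G2,8.5), (20,G3,8.5), (22,G4,10), (24,G2,11), (25,G1,12.5), (25,G2,12.5), (30,G4,14)
Step 2: Sum ranks within each group.
R_1 = 23.5 (n_1 = 3)
R_2 = 32 (n_2 = 3)
R_3 = 20.5 (n_3 = 4)
R_4 = 29 (n_4 = 4)
Step 3: H = 12/(N(N+1)) * sum(R_i^2/n_i) - 3(N+1)
     = 12/(14*15) * (23.5^2/3 + 32^2/3 + 20.5^2/4 + 29^2/4) - 3*15
     = 0.057143 * 840.729 - 45
     = 3.041667.
Step 4: Ties present; correction factor C = 1 - 12/(14^3 - 14) = 0.995604. Corrected H = 3.041667 / 0.995604 = 3.055096.
Step 5: Under H0, H ~ chi^2(3); p-value = 0.383208.
Step 6: alpha = 0.1. fail to reject H0.

H = 3.0551, df = 3, p = 0.383208, fail to reject H0.


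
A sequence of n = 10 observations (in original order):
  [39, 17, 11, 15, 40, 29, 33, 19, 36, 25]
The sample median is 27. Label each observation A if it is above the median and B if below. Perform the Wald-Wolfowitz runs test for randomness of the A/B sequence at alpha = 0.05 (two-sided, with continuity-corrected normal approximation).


Step 1: Compute median = 27; label A = above, B = below.
Labels in order: ABBBAAABAB  (n_A = 5, n_B = 5)
Step 2: Count runs R = 6.
Step 3: Under H0 (random ordering), E[R] = 2*n_A*n_B/(n_A+n_B) + 1 = 2*5*5/10 + 1 = 6.0000.
        Var[R] = 2*n_A*n_B*(2*n_A*n_B - n_A - n_B) / ((n_A+n_B)^2 * (n_A+n_B-1)) = 2000/900 = 2.2222.
        SD[R] = 1.4907.
Step 4: R = E[R], so z = 0 with no continuity correction.
Step 5: Two-sided p-value via normal approximation = 2*(1 - Phi(|z|)) = 1.000000.
Step 6: alpha = 0.05. fail to reject H0.

R = 6, z = 0.0000, p = 1.000000, fail to reject H0.


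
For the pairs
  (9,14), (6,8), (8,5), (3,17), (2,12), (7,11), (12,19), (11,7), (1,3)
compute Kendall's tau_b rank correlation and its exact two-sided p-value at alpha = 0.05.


Step 1: Enumerate the 36 unordered pairs (i,j) with i<j and classify each by sign(x_j-x_i) * sign(y_j-y_i).
  (1,2):dx=-3,dy=-6->C; (1,3):dx=-1,dy=-9->C; (1,4):dx=-6,dy=+3->D; (1,5):dx=-7,dy=-2->C
  (1,6):dx=-2,dy=-3->C; (1,7):dx=+3,dy=+5->C; (1,8):dx=+2,dy=-7->D; (1,9):dx=-8,dy=-11->C
  (2,3):dx=+2,dy=-3->D; (2,4):dx=-3,dy=+9->D; (2,5):dx=-4,dy=+4->D; (2,6):dx=+1,dy=+3->C
  (2,7):dx=+6,dy=+11->C; (2,8):dx=+5,dy=-1->D; (2,9):dx=-5,dy=-5->C; (3,4):dx=-5,dy=+12->D
  (3,5):dx=-6,dy=+7->D; (3,6):dx=-1,dy=+6->D; (3,7):dx=+4,dy=+14->C; (3,8):dx=+3,dy=+2->C
  (3,9):dx=-7,dy=-2->C; (4,5):dx=-1,dy=-5->C; (4,6):dx=+4,dy=-6->D; (4,7):dx=+9,dy=+2->C
  (4,8):dx=+8,dy=-10->D; (4,9):dx=-2,dy=-14->C; (5,6):dx=+5,dy=-1->D; (5,7):dx=+10,dy=+7->C
  (5,8):dx=+9,dy=-5->D; (5,9):dx=-1,dy=-9->C; (6,7):dx=+5,dy=+8->C; (6,8):dx=+4,dy=-4->D
  (6,9):dx=-6,dy=-8->C; (7,8):dx=-1,dy=-12->C; (7,9):dx=-11,dy=-16->C; (8,9):dx=-10,dy=-4->C
Step 2: C = 22, D = 14, total pairs = 36.
Step 3: tau = (C - D)/(n(n-1)/2) = (22 - 14)/36 = 0.222222.
Step 4: Exact two-sided p-value (enumerate n! = 362880 permutations of y under H0): p = 0.476709.
Step 5: alpha = 0.05. fail to reject H0.

tau_b = 0.2222 (C=22, D=14), p = 0.476709, fail to reject H0.


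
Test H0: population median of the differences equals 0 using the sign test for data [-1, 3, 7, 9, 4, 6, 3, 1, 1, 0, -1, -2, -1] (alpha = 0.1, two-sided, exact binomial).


Step 1: Discard zero differences. Original n = 13; n_eff = number of nonzero differences = 12.
Nonzero differences (with sign): -1, +3, +7, +9, +4, +6, +3, +1, +1, -1, -2, -1
Step 2: Count signs: positive = 8, negative = 4.
Step 3: Under H0: P(positive) = 0.5, so the number of positives S ~ Bin(12, 0.5).
Step 4: Two-sided exact p-value = sum of Bin(12,0.5) probabilities at or below the observed probability = 0.387695.
Step 5: alpha = 0.1. fail to reject H0.

n_eff = 12, pos = 8, neg = 4, p = 0.387695, fail to reject H0.


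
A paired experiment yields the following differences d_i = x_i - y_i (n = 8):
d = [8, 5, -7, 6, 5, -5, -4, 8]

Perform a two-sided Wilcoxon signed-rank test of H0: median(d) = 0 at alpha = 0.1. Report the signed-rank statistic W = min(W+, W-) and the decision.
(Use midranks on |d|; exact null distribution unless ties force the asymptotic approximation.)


Step 1: Drop any zero differences (none here) and take |d_i|.
|d| = [8, 5, 7, 6, 5, 5, 4, 8]
Step 2: Midrank |d_i| (ties get averaged ranks).
ranks: |8|->7.5, |5|->3, |7|->6, |6|->5, |5|->3, |5|->3, |4|->1, |8|->7.5
Step 3: Attach original signs; sum ranks with positive sign and with negative sign.
W+ = 7.5 + 3 + 5 + 3 + 7.5 = 26
W- = 6 + 3 + 1 = 10
(Check: W+ + W- = 36 should equal n(n+1)/2 = 36.)
Step 4: Test statistic W = min(W+, W-) = 10.
Step 5: Ties in |d|, so use the tie-corrected normal approximation.
        E[W] = n(n+1)/4 = 8*9/4 = 18.
        Tie groups: |d|=5 (t=3), |d|=8 (t=2); sum(t^3 - t) = 30.
        Var[W] = n(n+1)(2n+1)/24 - sum(t^3-t)/48 = 1224/24 - 30/48 = 50.375.
        z = (W - E[W]) / sqrt(Var[W]) = (10 - 18) / 7.0975 = -1.1272.
        Two-sided p = 2*Phi(z) = 0.259678.
Step 6: alpha = 0.1. fail to reject H0.

W+ = 26, W- = 10, W = min = 10, p = 0.259678, fail to reject H0.


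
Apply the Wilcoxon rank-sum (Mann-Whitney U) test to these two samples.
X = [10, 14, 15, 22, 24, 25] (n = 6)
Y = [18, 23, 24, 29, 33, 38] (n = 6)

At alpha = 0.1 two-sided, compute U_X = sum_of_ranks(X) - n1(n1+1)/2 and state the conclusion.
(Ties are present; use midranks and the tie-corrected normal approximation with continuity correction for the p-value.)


Step 1: Combine and sort all 12 observations; assign midranks.
sorted (value, group): (10,X), (14,X), (15,X), (18,Y), (22,X), (23,Y), (24,X), (24,Y), (25,X), (29,Y), (33,Y), (38,Y)
ranks: 10->1, 14->2, 15->3, 18->4, 22->5, 23->6, 24->7.5, 24->7.5, 25->9, 29->10, 33->11, 38->12
Step 2: Rank sum for X: R1 = 1 + 2 + 3 + 5 + 7.5 + 9 = 27.5.
Step 3: U_X = R1 - n1(n1+1)/2 = 27.5 - 6*7/2 = 27.5 - 21 = 6.5.
       U_Y = n1*n2 - U_X = 36 - 6.5 = 29.5.
Step 4: Ties are present, so use the tie-corrected normal approximation (with continuity correction) for the p-value.
Step 5: p-value = 0.077648; compare to alpha = 0.1. reject H0.

U_X = 6.5, p = 0.077648, reject H0 at alpha = 0.1.


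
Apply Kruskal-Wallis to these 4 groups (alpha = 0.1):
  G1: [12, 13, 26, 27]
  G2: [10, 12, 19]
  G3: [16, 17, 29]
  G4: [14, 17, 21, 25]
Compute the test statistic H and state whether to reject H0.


Step 1: Combine all N = 14 observations and assign midranks.
sorted (value, group, rank): (10,G2,1), (12,G1,2.5), (12,G2,2.5), (13,G1,4), (14,G4,5), (16,G3,6), (17,G3,7.5), (17,G4,7.5), (19,G2,9), (21,G4,10), (25,G4,11), (26,G1,12), (27,G1,13), (29,G3,14)
Step 2: Sum ranks within each group.
R_1 = 31.5 (n_1 = 4)
R_2 = 12.5 (n_2 = 3)
R_3 = 27.5 (n_3 = 3)
R_4 = 33.5 (n_4 = 4)
Step 3: H = 12/(N(N+1)) * sum(R_i^2/n_i) - 3(N+1)
     = 12/(14*15) * (31.5^2/4 + 12.5^2/3 + 27.5^2/3 + 33.5^2/4) - 3*15
     = 0.057143 * 832.792 - 45
     = 2.588095.
Step 4: Ties present; correction factor C = 1 - 12/(14^3 - 14) = 0.995604. Corrected H = 2.588095 / 0.995604 = 2.599522.
Step 5: Under H0, H ~ chi^2(3); p-value = 0.457573.
Step 6: alpha = 0.1. fail to reject H0.

H = 2.5995, df = 3, p = 0.457573, fail to reject H0.


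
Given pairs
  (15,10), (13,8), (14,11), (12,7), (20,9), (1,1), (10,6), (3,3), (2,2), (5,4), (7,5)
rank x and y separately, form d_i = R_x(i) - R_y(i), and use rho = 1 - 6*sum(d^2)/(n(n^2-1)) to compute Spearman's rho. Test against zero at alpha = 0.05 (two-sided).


Step 1: Rank x and y separately (midranks; no ties here).
rank(x): 15->10, 13->8, 14->9, 12->7, 20->11, 1->1, 10->6, 3->3, 2->2, 5->4, 7->5
rank(y): 10->10, 8->8, 11->11, 7->7, 9->9, 1->1, 6->6, 3->3, 2->2, 4->4, 5->5
Step 2: d_i = R_x(i) - R_y(i); compute d_i^2.
  (10-10)^2=0, (8-8)^2=0, (9-11)^2=4, (7-7)^2=0, (11-9)^2=4, (1-1)^2=0, (6-6)^2=0, (3-3)^2=0, (2-2)^2=0, (4-4)^2=0, (5-5)^2=0
sum(d^2) = 8.
Step 3: rho = 1 - 6*8 / (11*(11^2 - 1)) = 1 - 48/1320 = 0.963636.
Step 4: Under H0, t = rho * sqrt((n-2)/(1-rho^2)) = 10.8186 ~ t(9).
Step 5: Two-sided p-value from the t-distribution with 9 df = 0.000002.
Step 6: alpha = 0.05. reject H0.

rho = 0.9636, p = 0.000002, reject H0 at alpha = 0.05.


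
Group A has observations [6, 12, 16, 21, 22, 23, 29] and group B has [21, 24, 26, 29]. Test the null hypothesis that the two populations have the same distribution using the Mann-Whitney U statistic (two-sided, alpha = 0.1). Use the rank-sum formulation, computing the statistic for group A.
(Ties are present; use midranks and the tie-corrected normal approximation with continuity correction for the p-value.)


Step 1: Combine and sort all 11 observations; assign midranks.
sorted (value, group): (6,X), (12,X), (16,X), (21,X), (21,Y), (22,X), (23,X), (24,Y), (26,Y), (29,X), (29,Y)
ranks: 6->1, 12->2, 16->3, 21->4.5, 21->4.5, 22->6, 23->7, 24->8, 26->9, 29->10.5, 29->10.5
Step 2: Rank sum for X: R1 = 1 + 2 + 3 + 4.5 + 6 + 7 + 10.5 = 34.
Step 3: U_X = R1 - n1(n1+1)/2 = 34 - 7*8/2 = 34 - 28 = 6.
       U_Y = n1*n2 - U_X = 28 - 6 = 22.
Step 4: Ties are present, so use the tie-corrected normal approximation (with continuity correction) for the p-value.
Step 5: p-value = 0.154489; compare to alpha = 0.1. fail to reject H0.

U_X = 6, p = 0.154489, fail to reject H0 at alpha = 0.1.


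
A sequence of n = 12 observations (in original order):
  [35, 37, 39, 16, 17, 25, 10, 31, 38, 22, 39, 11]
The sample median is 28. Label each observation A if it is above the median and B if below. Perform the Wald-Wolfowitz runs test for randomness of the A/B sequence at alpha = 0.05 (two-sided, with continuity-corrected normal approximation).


Step 1: Compute median = 28; label A = above, B = below.
Labels in order: AAABBBBAABAB  (n_A = 6, n_B = 6)
Step 2: Count runs R = 6.
Step 3: Under H0 (random ordering), E[R] = 2*n_A*n_B/(n_A+n_B) + 1 = 2*6*6/12 + 1 = 7.0000.
        Var[R] = 2*n_A*n_B*(2*n_A*n_B - n_A - n_B) / ((n_A+n_B)^2 * (n_A+n_B-1)) = 4320/1584 = 2.7273.
        SD[R] = 1.6514.
Step 4: Continuity-corrected z = (R + 0.5 - E[R]) / SD[R] = (6 + 0.5 - 7.0000) / 1.6514 = -0.3028.
Step 5: Two-sided p-value via normal approximation = 2*(1 - Phi(|z|)) = 0.762069.
Step 6: alpha = 0.05. fail to reject H0.

R = 6, z = -0.3028, p = 0.762069, fail to reject H0.


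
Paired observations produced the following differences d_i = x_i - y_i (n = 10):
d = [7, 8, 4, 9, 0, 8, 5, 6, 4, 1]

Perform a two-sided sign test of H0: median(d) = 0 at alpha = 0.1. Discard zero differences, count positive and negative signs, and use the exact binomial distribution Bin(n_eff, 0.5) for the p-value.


Step 1: Discard zero differences. Original n = 10; n_eff = number of nonzero differences = 9.
Nonzero differences (with sign): +7, +8, +4, +9, +8, +5, +6, +4, +1
Step 2: Count signs: positive = 9, negative = 0.
Step 3: Under H0: P(positive) = 0.5, so the number of positives S ~ Bin(9, 0.5).
Step 4: Two-sided exact p-value = sum of Bin(9,0.5) probabilities at or below the observed probability = 0.003906.
Step 5: alpha = 0.1. reject H0.

n_eff = 9, pos = 9, neg = 0, p = 0.003906, reject H0.


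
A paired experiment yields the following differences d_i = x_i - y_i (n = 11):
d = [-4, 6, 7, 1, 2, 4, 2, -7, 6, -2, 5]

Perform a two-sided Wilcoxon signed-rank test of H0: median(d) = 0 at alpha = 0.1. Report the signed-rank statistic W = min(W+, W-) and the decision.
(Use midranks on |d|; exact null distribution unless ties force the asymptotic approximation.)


Step 1: Drop any zero differences (none here) and take |d_i|.
|d| = [4, 6, 7, 1, 2, 4, 2, 7, 6, 2, 5]
Step 2: Midrank |d_i| (ties get averaged ranks).
ranks: |4|->5.5, |6|->8.5, |7|->10.5, |1|->1, |2|->3, |4|->5.5, |2|->3, |7|->10.5, |6|->8.5, |2|->3, |5|->7
Step 3: Attach original signs; sum ranks with positive sign and with negative sign.
W+ = 8.5 + 10.5 + 1 + 3 + 5.5 + 3 + 8.5 + 7 = 47
W- = 5.5 + 10.5 + 3 = 19
(Check: W+ + W- = 66 should equal n(n+1)/2 = 66.)
Step 4: Test statistic W = min(W+, W-) = 19.
Step 5: Ties in |d|, so use the tie-corrected normal approximation.
        E[W] = n(n+1)/4 = 11*12/4 = 33.
        Tie groups: |d|=2 (t=3), |d|=4 (t=2), |d|=6 (t=2), |d|=7 (t=2); sum(t^3 - t) = 42.
        Var[W] = n(n+1)(2n+1)/24 - sum(t^3-t)/48 = 3036/24 - 42/48 = 125.625.
        z = (W - E[W]) / sqrt(Var[W]) = (19 - 33) / 11.2083 = -1.2491.
        Two-sided p = 2*Phi(z) = 0.211636.
Step 6: alpha = 0.1. fail to reject H0.

W+ = 47, W- = 19, W = min = 19, p = 0.211636, fail to reject H0.


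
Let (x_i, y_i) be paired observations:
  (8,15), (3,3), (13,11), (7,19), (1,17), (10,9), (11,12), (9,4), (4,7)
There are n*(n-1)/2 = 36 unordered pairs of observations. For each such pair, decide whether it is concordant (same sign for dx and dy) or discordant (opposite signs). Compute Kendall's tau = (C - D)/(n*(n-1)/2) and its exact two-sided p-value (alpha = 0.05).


Step 1: Enumerate the 36 unordered pairs (i,j) with i<j and classify each by sign(x_j-x_i) * sign(y_j-y_i).
  (1,2):dx=-5,dy=-12->C; (1,3):dx=+5,dy=-4->D; (1,4):dx=-1,dy=+4->D; (1,5):dx=-7,dy=+2->D
  (1,6):dx=+2,dy=-6->D; (1,7):dx=+3,dy=-3->D; (1,8):dx=+1,dy=-11->D; (1,9):dx=-4,dy=-8->C
  (2,3):dx=+10,dy=+8->C; (2,4):dx=+4,dy=+16->C; (2,5):dx=-2,dy=+14->D; (2,6):dx=+7,dy=+6->C
  (2,7):dx=+8,dy=+9->C; (2,8):dx=+6,dy=+1->C; (2,9):dx=+1,dy=+4->C; (3,4):dx=-6,dy=+8->D
  (3,5):dx=-12,dy=+6->D; (3,6):dx=-3,dy=-2->C; (3,7):dx=-2,dy=+1->D; (3,8):dx=-4,dy=-7->C
  (3,9):dx=-9,dy=-4->C; (4,5):dx=-6,dy=-2->C; (4,6):dx=+3,dy=-10->D; (4,7):dx=+4,dy=-7->D
  (4,8):dx=+2,dy=-15->D; (4,9):dx=-3,dy=-12->C; (5,6):dx=+9,dy=-8->D; (5,7):dx=+10,dy=-5->D
  (5,8):dx=+8,dy=-13->D; (5,9):dx=+3,dy=-10->D; (6,7):dx=+1,dy=+3->C; (6,8):dx=-1,dy=-5->C
  (6,9):dx=-6,dy=-2->C; (7,8):dx=-2,dy=-8->C; (7,9):dx=-7,dy=-5->C; (8,9):dx=-5,dy=+3->D
Step 2: C = 18, D = 18, total pairs = 36.
Step 3: tau = (C - D)/(n(n-1)/2) = (18 - 18)/36 = 0.000000.
Step 4: Exact two-sided p-value (enumerate n! = 362880 permutations of y under H0): p = 1.000000.
Step 5: alpha = 0.05. fail to reject H0.

tau_b = 0.0000 (C=18, D=18), p = 1.000000, fail to reject H0.


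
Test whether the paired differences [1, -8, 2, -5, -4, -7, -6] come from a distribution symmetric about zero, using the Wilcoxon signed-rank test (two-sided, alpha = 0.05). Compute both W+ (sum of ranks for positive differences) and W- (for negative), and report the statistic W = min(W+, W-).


Step 1: Drop any zero differences (none here) and take |d_i|.
|d| = [1, 8, 2, 5, 4, 7, 6]
Step 2: Midrank |d_i| (ties get averaged ranks).
ranks: |1|->1, |8|->7, |2|->2, |5|->4, |4|->3, |7|->6, |6|->5
Step 3: Attach original signs; sum ranks with positive sign and with negative sign.
W+ = 1 + 2 = 3
W- = 7 + 4 + 3 + 6 + 5 = 25
(Check: W+ + W- = 28 should equal n(n+1)/2 = 28.)
Step 4: Test statistic W = min(W+, W-) = 3.
Step 5: No ties, so the exact null distribution over the 2^7 = 128 sign assignments gives the two-sided p-value = 0.078125.
Step 6: alpha = 0.05. fail to reject H0.

W+ = 3, W- = 25, W = min = 3, p = 0.078125, fail to reject H0.


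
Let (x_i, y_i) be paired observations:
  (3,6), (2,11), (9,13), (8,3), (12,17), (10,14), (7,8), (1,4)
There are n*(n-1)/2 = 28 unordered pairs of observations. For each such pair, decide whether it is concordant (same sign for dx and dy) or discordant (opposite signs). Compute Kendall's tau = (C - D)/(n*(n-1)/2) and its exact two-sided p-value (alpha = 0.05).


Step 1: Enumerate the 28 unordered pairs (i,j) with i<j and classify each by sign(x_j-x_i) * sign(y_j-y_i).
  (1,2):dx=-1,dy=+5->D; (1,3):dx=+6,dy=+7->C; (1,4):dx=+5,dy=-3->D; (1,5):dx=+9,dy=+11->C
  (1,6):dx=+7,dy=+8->C; (1,7):dx=+4,dy=+2->C; (1,8):dx=-2,dy=-2->C; (2,3):dx=+7,dy=+2->C
  (2,4):dx=+6,dy=-8->D; (2,5):dx=+10,dy=+6->C; (2,6):dx=+8,dy=+3->C; (2,7):dx=+5,dy=-3->D
  (2,8):dx=-1,dy=-7->C; (3,4):dx=-1,dy=-10->C; (3,5):dx=+3,dy=+4->C; (3,6):dx=+1,dy=+1->C
  (3,7):dx=-2,dy=-5->C; (3,8):dx=-8,dy=-9->C; (4,5):dx=+4,dy=+14->C; (4,6):dx=+2,dy=+11->C
  (4,7):dx=-1,dy=+5->D; (4,8):dx=-7,dy=+1->D; (5,6):dx=-2,dy=-3->C; (5,7):dx=-5,dy=-9->C
  (5,8):dx=-11,dy=-13->C; (6,7):dx=-3,dy=-6->C; (6,8):dx=-9,dy=-10->C; (7,8):dx=-6,dy=-4->C
Step 2: C = 22, D = 6, total pairs = 28.
Step 3: tau = (C - D)/(n(n-1)/2) = (22 - 6)/28 = 0.571429.
Step 4: Exact two-sided p-value (enumerate n! = 40320 permutations of y under H0): p = 0.061012.
Step 5: alpha = 0.05. fail to reject H0.

tau_b = 0.5714 (C=22, D=6), p = 0.061012, fail to reject H0.
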